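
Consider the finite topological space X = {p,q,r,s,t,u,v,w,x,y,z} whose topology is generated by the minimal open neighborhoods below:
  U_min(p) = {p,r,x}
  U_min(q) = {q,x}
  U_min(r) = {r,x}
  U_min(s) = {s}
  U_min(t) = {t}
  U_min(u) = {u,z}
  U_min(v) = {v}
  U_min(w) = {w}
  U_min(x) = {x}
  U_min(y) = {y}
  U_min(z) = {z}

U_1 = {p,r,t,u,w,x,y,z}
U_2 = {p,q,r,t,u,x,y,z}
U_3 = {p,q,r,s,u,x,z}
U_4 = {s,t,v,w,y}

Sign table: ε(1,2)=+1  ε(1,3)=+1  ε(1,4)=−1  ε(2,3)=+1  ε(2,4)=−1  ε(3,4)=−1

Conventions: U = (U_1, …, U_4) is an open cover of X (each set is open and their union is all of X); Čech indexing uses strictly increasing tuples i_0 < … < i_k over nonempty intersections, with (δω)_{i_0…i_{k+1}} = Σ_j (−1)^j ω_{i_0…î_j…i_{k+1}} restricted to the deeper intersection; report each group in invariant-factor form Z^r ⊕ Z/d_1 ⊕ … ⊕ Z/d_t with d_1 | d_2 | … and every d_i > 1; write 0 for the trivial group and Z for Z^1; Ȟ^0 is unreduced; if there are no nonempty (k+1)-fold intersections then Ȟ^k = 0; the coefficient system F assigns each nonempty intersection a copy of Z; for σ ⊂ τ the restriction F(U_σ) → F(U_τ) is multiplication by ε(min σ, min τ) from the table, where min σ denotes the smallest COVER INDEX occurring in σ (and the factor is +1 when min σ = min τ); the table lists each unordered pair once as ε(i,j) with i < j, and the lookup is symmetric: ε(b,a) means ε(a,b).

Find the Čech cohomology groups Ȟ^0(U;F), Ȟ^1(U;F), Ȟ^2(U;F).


Ȟ^0 = Z, Ȟ^1 = Z and Ȟ^2 = 0

nonempty intersections:
  U12={p,r,t,u,x,y,z} U13={p,r,u,x,z} U14={t,w,y} U23={p,q,r,u,x,z} U24={t,y} U34={s}
  U123={p,r,u,x,z} U124={t,y}
C dims 4,6,2; δ0: rk 3, SNF 1^3; δ1: rk 2, SNF 1^2
Ȟ^0: (4−3)−0=1 ⇒ Z
Ȟ^1: (6−2)−3=1 ⇒ Z
Ȟ^2: (2−0)−2=0 ⇒ 0


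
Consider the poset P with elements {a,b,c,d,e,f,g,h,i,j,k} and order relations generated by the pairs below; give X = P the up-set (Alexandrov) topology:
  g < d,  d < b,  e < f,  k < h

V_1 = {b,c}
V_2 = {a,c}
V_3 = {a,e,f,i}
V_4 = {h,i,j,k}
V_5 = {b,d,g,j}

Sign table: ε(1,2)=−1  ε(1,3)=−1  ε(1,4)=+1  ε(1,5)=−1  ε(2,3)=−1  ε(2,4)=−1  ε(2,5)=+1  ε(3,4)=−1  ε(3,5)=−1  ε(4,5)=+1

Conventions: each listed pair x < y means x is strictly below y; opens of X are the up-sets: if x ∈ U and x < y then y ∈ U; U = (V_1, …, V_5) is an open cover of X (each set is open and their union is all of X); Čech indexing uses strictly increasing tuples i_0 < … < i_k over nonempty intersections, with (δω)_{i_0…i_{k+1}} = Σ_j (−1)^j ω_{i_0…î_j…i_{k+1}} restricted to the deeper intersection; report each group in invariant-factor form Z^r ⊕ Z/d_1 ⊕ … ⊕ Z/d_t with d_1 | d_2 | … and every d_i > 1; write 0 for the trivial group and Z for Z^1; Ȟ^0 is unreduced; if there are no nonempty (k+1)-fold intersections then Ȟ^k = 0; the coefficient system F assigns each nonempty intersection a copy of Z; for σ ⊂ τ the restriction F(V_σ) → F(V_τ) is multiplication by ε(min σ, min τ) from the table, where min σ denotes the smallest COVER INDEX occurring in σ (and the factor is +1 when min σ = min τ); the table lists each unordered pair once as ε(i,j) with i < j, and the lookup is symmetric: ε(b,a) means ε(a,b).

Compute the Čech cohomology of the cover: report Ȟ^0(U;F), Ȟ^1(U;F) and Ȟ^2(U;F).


intersection data:
  V12={c} V15={b} V23={a} V34={i} V45={j}
C dims 5,5; δ0: rk 4, SNF 1^4
Ȟ^0 = (5 − 4) − 0 = 1, so Ȟ^0 ≅ Z
Ȟ^1 = (5 − 0) − 4 = 1, so Ȟ^1 ≅ Z
Ȟ^2 = (0 − 0) − 0 = 0, so Ȟ^2 ≅ 0

Ȟ^0 = Z,  Ȟ^1 = Z,  Ȟ^2 = 0


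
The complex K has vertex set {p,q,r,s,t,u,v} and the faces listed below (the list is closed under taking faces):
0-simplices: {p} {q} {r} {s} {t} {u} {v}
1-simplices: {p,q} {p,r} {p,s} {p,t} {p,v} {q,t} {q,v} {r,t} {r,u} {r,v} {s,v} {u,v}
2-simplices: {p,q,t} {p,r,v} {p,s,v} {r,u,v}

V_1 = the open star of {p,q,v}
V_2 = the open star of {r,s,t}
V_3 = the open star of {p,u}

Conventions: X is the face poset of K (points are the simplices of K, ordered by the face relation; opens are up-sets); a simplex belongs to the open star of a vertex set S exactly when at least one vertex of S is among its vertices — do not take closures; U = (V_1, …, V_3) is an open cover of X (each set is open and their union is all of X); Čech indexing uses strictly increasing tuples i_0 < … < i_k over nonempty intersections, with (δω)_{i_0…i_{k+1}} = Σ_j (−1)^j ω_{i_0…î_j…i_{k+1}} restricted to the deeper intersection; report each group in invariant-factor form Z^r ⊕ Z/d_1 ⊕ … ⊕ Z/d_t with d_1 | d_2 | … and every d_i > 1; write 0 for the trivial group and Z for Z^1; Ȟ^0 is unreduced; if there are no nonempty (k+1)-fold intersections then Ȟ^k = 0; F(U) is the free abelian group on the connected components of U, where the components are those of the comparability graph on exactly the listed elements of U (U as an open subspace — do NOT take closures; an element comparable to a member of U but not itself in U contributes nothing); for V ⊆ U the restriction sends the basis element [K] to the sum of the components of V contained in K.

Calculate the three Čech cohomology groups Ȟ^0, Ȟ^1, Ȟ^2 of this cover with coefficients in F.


Ȟ^0 ≅ Z,  Ȟ^1 ≅ Z,  Ȟ^2 ≅ 0

nerve of the cover:
  V1={{p},{q},{v},{p,q},{p,r},{p,s},{p,t},{p,v},{q,t},{q,v},{r,v},{s,v},{u,v},{p,q,t},{p,r,v},{p,s,v},{r,u,v}} V2={{r},{s},{t},{p,r},{p,s},{p,t},{q,t},{r,t},{r,u},{r,v},{s,v},{p,q,t},{p,r,v},{p,s,v},{r,u,v}} V3={{p},{u},{p,q},{p,r},{p,s},{p,t},{p,v},{r,u},{u,v},{p,q,t},{p,r,v},{p,s,v},{r,u,v}}
  V12={{p,r},{p,s},{p,t},{q,t},{r,v},{s,v},{p,q,t},{p,r,v},{p,s,v},{r,u,v}} V13={{p},{p,q},{p,r},{p,s},{p,t},{p,v},{u,v},{p,q,t},{p,r,v},{p,s,v},{r,u,v}} V23={{p,r},{p,s},{p,t},{r,u},{p,q,t},{p,r,v},{p,s,v},{r,u,v}}
  V123={{p,r},{p,s},{p,t},{p,q,t},{p,r,v},{p,s,v},{r,u,v}}
components per intersection:
  V1: {{p},{q},{v},{p,q},{p,r},{p,s},{p,t},{p,v},{q,t},{q,v},{r,v},{s,v},{u,v},{p,q,t},{p,r,v},{p,s,v},{r,u,v}}
  V2: {{r},{t},{p,r},{p,t},{q,t},{r,t},{r,u},{r,v},{p,q,t},{p,r,v},{r,u,v}} {{s},{p,s},{s,v},{p,s,v}}
  V3: {{p},{p,q},{p,r},{p,s},{p,t},{p,v},{p,q,t},{p,r,v},{p,s,v}} {{u},{r,u},{u,v},{r,u,v}}
  V12: {{p,r},{r,v},{p,r,v},{r,u,v}} {{p,s},{s,v},{p,s,v}} {{p,t},{q,t},{p,q,t}}
  V13: {{p},{p,q},{p,r},{p,s},{p,t},{p,v},{p,q,t},{p,r,v},{p,s,v}} {{u,v},{r,u,v}}
  V23: {{p,r},{p,r,v}} {{p,s},{p,s,v}} {{p,t},{p,q,t}} {{r,u},{r,u,v}}
  V123: {{p,r},{p,r,v}} {{p,s},{p,s,v}} {{p,t},{p,q,t}} {{r,u,v}}
C dims 5,9,4; δ0: rk 4, SNF 1^4; δ1: rk 4, SNF 1^4
Ȟ^0 = (5 − 4) − 0 = 1, so Ȟ^0 ≅ Z
Ȟ^1 = (9 − 4) − 4 = 1, so Ȟ^1 ≅ Z
Ȟ^2 = (4 − 0) − 4 = 0, so Ȟ^2 ≅ 0


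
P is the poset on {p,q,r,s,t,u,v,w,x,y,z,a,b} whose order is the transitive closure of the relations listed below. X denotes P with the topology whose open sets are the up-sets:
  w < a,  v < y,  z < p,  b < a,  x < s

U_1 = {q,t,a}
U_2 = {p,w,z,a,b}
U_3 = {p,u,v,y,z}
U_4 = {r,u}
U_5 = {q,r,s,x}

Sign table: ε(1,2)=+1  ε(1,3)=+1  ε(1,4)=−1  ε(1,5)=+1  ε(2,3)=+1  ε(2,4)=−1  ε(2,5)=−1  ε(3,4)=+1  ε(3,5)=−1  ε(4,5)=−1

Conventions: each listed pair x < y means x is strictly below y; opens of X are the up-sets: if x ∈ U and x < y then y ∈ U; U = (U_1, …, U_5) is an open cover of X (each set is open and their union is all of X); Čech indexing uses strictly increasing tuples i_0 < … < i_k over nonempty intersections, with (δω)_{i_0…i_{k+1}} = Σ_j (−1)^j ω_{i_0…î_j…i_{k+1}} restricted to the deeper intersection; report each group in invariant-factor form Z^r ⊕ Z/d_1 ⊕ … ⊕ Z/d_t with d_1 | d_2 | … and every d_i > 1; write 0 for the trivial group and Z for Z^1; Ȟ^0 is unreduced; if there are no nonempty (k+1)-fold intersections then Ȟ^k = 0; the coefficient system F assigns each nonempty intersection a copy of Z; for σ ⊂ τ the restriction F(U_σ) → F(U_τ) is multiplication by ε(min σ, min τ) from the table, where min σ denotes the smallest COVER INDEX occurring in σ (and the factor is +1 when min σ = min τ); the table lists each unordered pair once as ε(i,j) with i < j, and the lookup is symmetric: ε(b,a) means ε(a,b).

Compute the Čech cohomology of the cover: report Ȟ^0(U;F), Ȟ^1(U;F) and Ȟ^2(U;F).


Ȟ^0 ≅ 0; Ȟ^1 ≅ Z/2; Ȟ^2 ≅ 0

nerve of the cover:
  U12={a} U15={q} U23={p,z} U34={u} U45={r}
C dims 5,5; δ0: rk 5, SNF 1^4·2
Ȟ^0 = (5 − 5) − 0 = 0, so Ȟ^0 ≅ 0
Ȟ^1 = (5 − 0) − 5 = 0 plus torsion [2], so Ȟ^1 ≅ Z/2
Ȟ^2 = (0 − 0) − 0 = 0, so Ȟ^2 ≅ 0


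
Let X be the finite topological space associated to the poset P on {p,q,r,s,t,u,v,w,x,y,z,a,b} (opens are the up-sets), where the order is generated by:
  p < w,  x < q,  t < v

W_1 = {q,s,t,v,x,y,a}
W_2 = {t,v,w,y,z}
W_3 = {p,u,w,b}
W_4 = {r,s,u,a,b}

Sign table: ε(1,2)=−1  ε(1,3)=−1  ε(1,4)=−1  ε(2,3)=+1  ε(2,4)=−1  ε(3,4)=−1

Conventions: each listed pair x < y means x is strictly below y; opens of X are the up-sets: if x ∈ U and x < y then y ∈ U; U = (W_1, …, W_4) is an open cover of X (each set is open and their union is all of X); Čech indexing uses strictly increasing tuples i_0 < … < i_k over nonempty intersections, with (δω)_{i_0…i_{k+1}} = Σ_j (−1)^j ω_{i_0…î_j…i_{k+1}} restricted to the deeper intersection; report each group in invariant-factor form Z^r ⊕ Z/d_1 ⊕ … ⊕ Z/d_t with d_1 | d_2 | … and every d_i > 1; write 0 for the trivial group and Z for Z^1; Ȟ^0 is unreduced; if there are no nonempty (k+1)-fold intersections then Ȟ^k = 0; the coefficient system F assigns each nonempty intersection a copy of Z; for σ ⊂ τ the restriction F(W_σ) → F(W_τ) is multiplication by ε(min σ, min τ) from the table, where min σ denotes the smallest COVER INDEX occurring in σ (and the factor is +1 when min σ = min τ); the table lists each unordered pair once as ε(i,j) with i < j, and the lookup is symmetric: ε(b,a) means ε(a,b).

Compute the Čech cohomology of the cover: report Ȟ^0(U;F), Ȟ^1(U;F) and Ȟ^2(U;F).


Ȟ^0 ≅ 0; Ȟ^1 ≅ Z/2; Ȟ^2 ≅ 0

nerve of the cover:
  W12={t,v,y} W14={s,a} W23={w} W34={u,b}
C dims 4,4; δ0: rk 4, SNF 1^3·2
Ȟ^0 = (4 − 4) − 0 = 0, so Ȟ^0 ≅ 0
Ȟ^1 = (4 − 0) − 4 = 0 plus torsion [2], so Ȟ^1 ≅ Z/2
Ȟ^2 = (0 − 0) − 0 = 0, so Ȟ^2 ≅ 0


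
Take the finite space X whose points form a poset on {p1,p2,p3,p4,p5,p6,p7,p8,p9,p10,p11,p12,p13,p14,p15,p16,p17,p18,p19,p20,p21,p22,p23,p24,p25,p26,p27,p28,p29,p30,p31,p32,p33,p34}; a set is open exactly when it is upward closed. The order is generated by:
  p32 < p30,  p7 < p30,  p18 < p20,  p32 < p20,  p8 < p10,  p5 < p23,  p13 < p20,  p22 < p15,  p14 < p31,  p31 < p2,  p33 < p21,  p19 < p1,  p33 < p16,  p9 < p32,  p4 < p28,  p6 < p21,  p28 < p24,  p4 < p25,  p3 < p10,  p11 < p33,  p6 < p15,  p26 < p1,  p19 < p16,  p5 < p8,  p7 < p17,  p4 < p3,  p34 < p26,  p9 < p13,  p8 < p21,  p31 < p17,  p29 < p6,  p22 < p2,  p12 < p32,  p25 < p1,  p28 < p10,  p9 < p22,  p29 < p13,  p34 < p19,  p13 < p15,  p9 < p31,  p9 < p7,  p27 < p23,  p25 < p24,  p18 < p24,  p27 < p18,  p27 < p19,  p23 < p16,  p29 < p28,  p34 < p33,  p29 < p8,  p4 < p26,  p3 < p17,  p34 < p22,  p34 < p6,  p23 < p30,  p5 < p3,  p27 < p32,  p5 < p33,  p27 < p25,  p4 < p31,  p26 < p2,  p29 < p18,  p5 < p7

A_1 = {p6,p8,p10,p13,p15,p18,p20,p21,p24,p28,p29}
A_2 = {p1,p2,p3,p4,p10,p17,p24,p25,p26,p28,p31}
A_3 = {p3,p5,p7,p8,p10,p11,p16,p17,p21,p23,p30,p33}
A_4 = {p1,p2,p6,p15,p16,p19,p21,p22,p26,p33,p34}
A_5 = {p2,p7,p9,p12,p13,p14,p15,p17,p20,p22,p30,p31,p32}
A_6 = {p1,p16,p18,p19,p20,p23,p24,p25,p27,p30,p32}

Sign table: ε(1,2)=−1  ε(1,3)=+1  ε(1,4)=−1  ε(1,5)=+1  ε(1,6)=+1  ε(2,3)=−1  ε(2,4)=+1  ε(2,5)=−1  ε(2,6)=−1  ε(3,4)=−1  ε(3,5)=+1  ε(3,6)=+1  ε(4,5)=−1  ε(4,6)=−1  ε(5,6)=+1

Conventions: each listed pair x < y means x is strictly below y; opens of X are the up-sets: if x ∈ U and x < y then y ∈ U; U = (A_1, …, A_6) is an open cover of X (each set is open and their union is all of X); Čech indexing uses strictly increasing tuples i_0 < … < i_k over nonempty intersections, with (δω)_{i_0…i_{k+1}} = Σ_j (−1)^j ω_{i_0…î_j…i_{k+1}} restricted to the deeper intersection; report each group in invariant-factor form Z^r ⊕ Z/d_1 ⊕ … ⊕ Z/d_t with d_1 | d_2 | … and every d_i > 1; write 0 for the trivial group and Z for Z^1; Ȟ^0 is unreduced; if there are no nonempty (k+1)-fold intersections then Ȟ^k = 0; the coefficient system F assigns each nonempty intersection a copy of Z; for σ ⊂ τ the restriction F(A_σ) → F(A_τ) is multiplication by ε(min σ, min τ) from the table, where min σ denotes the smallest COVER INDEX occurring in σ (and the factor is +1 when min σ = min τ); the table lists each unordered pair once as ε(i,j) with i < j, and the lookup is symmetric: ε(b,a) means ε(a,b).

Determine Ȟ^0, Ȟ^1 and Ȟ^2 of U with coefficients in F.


Ȟ^0(U;F) ≅ Z, Ȟ^1(U;F) ≅ 0, Ȟ^2(U;F) ≅ Z/2

nonempty intersections:
  A12={p10,p24,p28} A13={p8,p10,p21} A14={p6,p15,p21} A15={p13,p15,p20} A16={p18,p20,p24} A23={p3,p10,p17} A24={p1,p2,p26} A25={p2,p17,p31} A26={p1,p24,p25} A34={p16,p21,p33} A35={p7,p17,p30} A36={p16,p23,p30} A45={p2,p15,p22} A46={p1,p16,p19} A56={p20,p30,p32}
  A123={p10} A126={p24} A134={p21} A145={p15} A156={p20} A235={p17} A245={p2} A246={p1} A346={p16} A356={p30}
C dims 6,15,10; δ0: rk 5, SNF 1^5; δ1: rk 10, SNF 1^9·2
Ȟ^0: (6−5)−0=1 ⇒ Z
Ȟ^1: (15−10)−5=0 ⇒ 0
Ȟ^2: (10−0)−10=0 plus torsion [2] ⇒ Z/2


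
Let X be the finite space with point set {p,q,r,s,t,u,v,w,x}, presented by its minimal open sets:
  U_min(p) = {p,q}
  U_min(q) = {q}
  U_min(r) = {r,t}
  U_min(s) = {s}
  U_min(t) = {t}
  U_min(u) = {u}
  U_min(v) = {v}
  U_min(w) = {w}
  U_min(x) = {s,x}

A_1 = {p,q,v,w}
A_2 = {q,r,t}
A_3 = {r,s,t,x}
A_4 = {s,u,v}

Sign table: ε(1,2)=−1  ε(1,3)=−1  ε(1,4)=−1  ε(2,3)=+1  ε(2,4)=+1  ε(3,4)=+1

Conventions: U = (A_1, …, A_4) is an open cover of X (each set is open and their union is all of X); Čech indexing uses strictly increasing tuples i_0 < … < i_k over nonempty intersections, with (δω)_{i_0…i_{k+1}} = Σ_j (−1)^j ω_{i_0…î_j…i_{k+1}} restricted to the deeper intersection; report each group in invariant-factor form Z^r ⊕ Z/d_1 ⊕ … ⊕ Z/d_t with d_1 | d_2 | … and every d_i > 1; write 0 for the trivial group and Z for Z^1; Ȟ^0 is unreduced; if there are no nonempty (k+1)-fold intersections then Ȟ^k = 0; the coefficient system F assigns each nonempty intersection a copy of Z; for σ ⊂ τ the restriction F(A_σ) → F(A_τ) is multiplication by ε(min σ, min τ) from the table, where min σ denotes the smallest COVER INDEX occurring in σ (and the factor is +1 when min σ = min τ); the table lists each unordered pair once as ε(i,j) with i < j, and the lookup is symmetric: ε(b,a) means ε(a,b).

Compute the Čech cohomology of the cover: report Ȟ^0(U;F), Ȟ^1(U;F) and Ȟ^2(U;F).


cover nerve:
  A12={q} A14={v} A23={r,t} A34={s}
C dims 4,4; δ0: rk 3, SNF 1^3
Ȟ^0: (4−3)−0=1 ⇒ Z
Ȟ^1: (4−0)−3=1 ⇒ Z
Ȟ^2: (0−0)−0=0 ⇒ 0

Ȟ^0(U;F) ≅ Z, Ȟ^1(U;F) ≅ Z, Ȟ^2(U;F) ≅ 0


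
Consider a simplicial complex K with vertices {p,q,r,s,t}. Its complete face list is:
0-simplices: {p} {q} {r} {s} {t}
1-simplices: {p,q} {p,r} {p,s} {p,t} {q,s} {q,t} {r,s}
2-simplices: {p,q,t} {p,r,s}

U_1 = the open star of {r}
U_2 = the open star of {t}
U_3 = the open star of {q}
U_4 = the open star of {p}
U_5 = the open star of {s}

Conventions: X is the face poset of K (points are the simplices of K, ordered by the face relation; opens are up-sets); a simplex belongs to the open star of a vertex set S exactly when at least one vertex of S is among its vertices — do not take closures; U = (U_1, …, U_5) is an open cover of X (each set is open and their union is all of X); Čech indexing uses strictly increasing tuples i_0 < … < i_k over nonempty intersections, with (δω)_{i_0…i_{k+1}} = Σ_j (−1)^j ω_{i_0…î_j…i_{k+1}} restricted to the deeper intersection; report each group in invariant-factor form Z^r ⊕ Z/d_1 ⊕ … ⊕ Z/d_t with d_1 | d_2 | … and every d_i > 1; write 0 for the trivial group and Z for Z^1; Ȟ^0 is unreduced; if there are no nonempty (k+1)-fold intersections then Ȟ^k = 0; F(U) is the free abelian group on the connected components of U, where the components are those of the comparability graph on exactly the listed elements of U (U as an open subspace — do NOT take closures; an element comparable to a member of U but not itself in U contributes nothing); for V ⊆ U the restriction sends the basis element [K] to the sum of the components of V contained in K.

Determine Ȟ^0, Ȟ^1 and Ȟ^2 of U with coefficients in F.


Ȟ^0(U;F) ≅ Z, Ȟ^1(U;F) ≅ Z, Ȟ^2(U;F) ≅ 0

intersection data:
  U1={{r},{p,r},{r,s},{p,r,s}} U2={{t},{p,t},{q,t},{p,q,t}} U3={{q},{p,q},{q,s},{q,t},{p,q,t}} U4={{p},{p,q},{p,r},{p,s},{p,t},{p,q,t},{p,r,s}} U5={{s},{p,s},{q,s},{r,s},{p,r,s}}
  U14={{p,r},{p,r,s}} U15={{r,s},{p,r,s}} U23={{q,t},{p,q,t}} U24={{p,t},{p,q,t}} U34={{p,q},{p,q,t}} U35={{q,s}} U45={{p,s},{p,r,s}}
  U145={{p,r,s}} U234={{p,q,t}}
components per intersection:
  U1: {{r},{p,r},{r,s},{p,r,s}}
  U2: {{t},{p,t},{q,t},{p,q,t}}
  U3: {{q},{p,q},{q,s},{q,t},{p,q,t}}
  U4: {{p},{p,q},{p,r},{p,s},{p,t},{p,q,t},{p,r,s}}
  U5: {{s},{p,s},{q,s},{r,s},{p,r,s}}
  U14: {{p,r},{p,r,s}}
  U15: {{r,s},{p,r,s}}
  U23: {{q,t},{p,q,t}}
  U24: {{p,t},{p,q,t}}
  U34: {{p,q},{p,q,t}}
  U35: {{q,s}}
  U45: {{p,s},{p,r,s}}
  U145: {{p,r,s}}
  U234: {{p,q,t}}
C dims 5,7,2; δ0: rk 4, SNF 1^4; δ1: rk 2, SNF 1^2
Ȟ^0 = (5 − 4) − 0 = 1, so Ȟ^0 ≅ Z
Ȟ^1 = (7 − 2) − 4 = 1, so Ȟ^1 ≅ Z
Ȟ^2 = (2 − 0) − 2 = 0, so Ȟ^2 ≅ 0


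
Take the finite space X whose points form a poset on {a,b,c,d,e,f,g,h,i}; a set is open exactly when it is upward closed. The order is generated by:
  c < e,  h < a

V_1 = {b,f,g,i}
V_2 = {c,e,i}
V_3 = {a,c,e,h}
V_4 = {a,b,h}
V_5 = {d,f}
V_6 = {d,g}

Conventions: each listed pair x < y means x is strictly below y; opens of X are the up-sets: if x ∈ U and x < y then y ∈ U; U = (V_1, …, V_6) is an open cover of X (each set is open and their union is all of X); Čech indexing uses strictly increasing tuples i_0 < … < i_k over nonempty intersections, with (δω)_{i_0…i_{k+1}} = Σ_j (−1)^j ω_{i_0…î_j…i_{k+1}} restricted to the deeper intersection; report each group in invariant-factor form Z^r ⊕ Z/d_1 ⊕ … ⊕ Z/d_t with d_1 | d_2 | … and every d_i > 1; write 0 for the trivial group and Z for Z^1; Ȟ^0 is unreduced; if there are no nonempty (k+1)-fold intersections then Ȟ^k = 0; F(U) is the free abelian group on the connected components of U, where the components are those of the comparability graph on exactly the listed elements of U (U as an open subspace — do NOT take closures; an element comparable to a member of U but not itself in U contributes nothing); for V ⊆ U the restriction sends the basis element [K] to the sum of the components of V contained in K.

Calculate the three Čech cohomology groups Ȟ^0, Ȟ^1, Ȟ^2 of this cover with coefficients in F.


Ȟ^0 ≅ Z^7; Ȟ^1 ≅ 0; Ȟ^2 ≅ 0

nonempty intersections:
  V12={i} V14={b} V15={f} V16={g} V23={c,e} V34={a,h} V56={d}
components per intersection:
  V1: {b} {f} {g} {i}
  V2: {c,e} {i}
  V3: {a,h} {c,e}
  V4: {a,h} {b}
  V5: {d} {f}
  V6: {d} {g}
  V12: {i}
  V14: {b}
  V15: {f}
  V16: {g}
  V23: {c,e}
  V34: {a,h}
  V56: {d}
C dims 14,7; δ0: rk 7, SNF 1^7
Ȟ^0: (14−7)−0=7 ⇒ Z^7
Ȟ^1: (7−0)−7=0 ⇒ 0
Ȟ^2: (0−0)−0=0 ⇒ 0


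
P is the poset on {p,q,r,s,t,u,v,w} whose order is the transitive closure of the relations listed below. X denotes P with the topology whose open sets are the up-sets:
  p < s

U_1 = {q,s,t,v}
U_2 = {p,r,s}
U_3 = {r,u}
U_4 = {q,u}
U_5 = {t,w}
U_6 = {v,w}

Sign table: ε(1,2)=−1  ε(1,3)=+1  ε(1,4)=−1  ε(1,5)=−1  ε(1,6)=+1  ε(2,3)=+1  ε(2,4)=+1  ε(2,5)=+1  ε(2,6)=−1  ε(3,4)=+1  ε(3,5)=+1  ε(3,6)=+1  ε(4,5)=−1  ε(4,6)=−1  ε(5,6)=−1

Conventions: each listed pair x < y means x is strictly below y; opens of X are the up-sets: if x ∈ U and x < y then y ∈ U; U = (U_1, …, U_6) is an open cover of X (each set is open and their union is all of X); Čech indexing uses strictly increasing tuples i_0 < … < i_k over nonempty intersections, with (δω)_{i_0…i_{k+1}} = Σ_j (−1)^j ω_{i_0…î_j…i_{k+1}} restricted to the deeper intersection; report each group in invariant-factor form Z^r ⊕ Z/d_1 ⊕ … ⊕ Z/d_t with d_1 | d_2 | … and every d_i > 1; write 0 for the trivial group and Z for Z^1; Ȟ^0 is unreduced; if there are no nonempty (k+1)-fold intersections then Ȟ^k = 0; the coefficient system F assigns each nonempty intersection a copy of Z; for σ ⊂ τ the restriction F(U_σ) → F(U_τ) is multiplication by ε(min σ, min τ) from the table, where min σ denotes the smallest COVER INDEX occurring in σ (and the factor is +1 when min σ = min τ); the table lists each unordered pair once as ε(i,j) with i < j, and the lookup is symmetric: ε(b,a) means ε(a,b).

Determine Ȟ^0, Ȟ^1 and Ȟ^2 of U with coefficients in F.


cover nerve:
  U12={s} U14={q} U15={t} U16={v} U23={r} U34={u} U56={w}
C dims 6,7; δ0: rk 5, SNF 1^5
Ȟ^0: (6−5)−0=1 ⇒ Z
Ȟ^1: (7−0)−5=2 ⇒ Z^2
Ȟ^2: (0−0)−0=0 ⇒ 0

Ȟ^0(U;F) ≅ Z, Ȟ^1(U;F) ≅ Z^2, Ȟ^2(U;F) ≅ 0


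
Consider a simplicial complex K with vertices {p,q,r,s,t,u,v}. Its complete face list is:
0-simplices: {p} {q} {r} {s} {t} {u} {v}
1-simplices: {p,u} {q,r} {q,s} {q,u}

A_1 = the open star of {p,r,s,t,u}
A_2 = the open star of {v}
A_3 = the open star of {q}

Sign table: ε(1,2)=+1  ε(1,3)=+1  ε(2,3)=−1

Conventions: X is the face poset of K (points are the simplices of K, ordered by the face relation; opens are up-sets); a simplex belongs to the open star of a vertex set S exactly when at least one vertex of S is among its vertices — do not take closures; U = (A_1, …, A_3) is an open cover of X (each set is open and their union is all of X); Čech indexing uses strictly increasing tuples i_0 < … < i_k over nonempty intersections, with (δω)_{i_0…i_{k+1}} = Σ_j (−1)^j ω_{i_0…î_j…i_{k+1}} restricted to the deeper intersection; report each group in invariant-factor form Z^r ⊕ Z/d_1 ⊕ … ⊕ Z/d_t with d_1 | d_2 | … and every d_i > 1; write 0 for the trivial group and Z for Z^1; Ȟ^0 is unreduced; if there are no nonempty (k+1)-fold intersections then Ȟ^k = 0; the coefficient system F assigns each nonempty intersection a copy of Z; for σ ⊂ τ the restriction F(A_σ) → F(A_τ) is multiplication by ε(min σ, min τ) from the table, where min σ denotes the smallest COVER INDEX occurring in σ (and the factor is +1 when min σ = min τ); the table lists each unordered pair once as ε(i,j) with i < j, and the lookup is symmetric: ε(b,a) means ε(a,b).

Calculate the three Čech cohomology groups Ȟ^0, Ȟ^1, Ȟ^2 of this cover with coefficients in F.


nerve of the cover:
  A1={{p},{r},{s},{t},{u},{p,u},{q,r},{q,s},{q,u}} A2={{v}} A3={{q},{q,r},{q,s},{q,u}}
  A13={{q,r},{q,s},{q,u}}
C dims 3,1; δ0: rk 1, SNF 1^1
Ȟ^0 = (3 − 1) − 0 = 2, so Ȟ^0 ≅ Z^2
Ȟ^1 = (1 − 0) − 1 = 0, so Ȟ^1 ≅ 0
Ȟ^2 = (0 − 0) − 0 = 0, so Ȟ^2 ≅ 0

Ȟ^0 = Z^2, Ȟ^1 = 0 and Ȟ^2 = 0


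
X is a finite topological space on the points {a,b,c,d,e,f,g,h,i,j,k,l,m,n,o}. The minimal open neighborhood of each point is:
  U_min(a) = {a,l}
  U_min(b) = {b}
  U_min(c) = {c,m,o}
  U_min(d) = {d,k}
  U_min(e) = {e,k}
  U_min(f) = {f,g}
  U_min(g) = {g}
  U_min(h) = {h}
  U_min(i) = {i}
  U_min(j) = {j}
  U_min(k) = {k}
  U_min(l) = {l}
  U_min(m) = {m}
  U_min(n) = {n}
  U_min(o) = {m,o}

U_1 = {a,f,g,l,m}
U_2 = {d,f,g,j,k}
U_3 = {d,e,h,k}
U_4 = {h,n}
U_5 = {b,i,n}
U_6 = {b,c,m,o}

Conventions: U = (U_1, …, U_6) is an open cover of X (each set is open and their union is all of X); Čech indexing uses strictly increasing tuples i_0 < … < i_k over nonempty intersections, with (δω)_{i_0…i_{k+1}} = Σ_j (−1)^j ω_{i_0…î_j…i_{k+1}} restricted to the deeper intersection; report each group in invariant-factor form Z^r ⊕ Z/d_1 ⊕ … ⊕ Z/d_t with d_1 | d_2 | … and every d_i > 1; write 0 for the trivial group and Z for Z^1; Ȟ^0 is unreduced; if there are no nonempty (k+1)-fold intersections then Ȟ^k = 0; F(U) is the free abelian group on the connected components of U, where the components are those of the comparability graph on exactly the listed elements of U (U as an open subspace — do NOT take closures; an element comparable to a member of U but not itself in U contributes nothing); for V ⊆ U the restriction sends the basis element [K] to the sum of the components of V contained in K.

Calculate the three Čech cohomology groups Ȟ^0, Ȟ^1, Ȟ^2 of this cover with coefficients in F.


nerve of the cover:
  U12={f,g} U16={m} U23={d,k} U34={h} U45={n} U56={b}
components per intersection:
  U1: {a,l} {f,g} {m}
  U2: {d,k} {f,g} {j}
  U3: {d,e,k} {h}
  U4: {h} {n}
  U5: {b} {i} {n}
  U6: {b} {c,m,o}
  U12: {f,g}
  U16: {m}
  U23: {d,k}
  U34: {h}
  U45: {n}
  U56: {b}
C dims 15,6; δ0: rk 6, SNF 1^6
Ȟ^0 = (15 − 6) − 0 = 9, so Ȟ^0 ≅ Z^9
Ȟ^1 = (6 − 0) − 6 = 0, so Ȟ^1 ≅ 0
Ȟ^2 = (0 − 0) − 0 = 0, so Ȟ^2 ≅ 0

Ȟ^0 ≅ Z^9; Ȟ^1 ≅ 0; Ȟ^2 ≅ 0


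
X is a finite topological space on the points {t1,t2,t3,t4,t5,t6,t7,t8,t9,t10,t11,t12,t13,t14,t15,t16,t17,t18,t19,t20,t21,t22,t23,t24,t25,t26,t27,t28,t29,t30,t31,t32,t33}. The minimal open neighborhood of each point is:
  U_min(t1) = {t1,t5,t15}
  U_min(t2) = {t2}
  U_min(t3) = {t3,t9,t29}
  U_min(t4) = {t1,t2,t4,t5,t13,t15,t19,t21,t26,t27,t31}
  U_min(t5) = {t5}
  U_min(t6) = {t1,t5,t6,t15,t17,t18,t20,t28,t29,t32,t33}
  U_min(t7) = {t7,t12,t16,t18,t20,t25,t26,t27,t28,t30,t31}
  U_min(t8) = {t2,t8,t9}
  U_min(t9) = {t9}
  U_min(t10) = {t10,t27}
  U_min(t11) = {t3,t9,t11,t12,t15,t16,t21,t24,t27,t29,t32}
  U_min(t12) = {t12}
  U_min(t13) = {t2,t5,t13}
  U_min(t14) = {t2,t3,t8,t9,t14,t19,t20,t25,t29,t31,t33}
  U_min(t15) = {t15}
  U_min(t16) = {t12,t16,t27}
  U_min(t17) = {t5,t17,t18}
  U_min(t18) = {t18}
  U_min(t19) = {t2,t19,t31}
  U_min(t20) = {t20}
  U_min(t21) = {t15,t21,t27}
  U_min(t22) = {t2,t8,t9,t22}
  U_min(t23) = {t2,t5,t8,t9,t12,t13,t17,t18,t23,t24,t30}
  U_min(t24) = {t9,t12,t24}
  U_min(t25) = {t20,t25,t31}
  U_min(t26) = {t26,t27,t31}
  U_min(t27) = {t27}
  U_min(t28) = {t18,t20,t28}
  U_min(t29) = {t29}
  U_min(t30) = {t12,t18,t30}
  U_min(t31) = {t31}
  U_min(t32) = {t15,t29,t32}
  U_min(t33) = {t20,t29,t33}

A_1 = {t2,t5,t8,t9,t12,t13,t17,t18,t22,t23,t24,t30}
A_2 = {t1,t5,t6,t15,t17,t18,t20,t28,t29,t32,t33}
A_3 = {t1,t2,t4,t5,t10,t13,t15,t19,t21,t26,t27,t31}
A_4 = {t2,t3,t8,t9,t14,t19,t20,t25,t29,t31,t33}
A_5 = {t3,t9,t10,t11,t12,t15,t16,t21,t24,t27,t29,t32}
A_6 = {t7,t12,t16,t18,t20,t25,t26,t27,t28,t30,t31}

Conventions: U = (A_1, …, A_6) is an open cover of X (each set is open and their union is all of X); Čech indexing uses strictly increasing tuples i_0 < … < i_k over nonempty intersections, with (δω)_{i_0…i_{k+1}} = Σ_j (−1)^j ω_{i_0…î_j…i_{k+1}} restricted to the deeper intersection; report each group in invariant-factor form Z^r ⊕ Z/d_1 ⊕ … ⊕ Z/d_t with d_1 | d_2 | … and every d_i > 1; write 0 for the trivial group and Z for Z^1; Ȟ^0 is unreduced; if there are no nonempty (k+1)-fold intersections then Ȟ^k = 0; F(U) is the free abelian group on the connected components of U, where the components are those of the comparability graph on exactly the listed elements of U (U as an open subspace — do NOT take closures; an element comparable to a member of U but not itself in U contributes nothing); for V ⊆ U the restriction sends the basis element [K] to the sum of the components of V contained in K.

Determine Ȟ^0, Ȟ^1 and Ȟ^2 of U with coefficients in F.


Ȟ^0(U;F) ≅ Z; Ȟ^1(U;F) ≅ 0; Ȟ^2(U;F) ≅ Z/2

cover nerve:
  A12={t5,t17,t18} A13={t2,t5,t13} A14={t2,t8,t9} A15={t9,t12,t24} A16={t12,t18,t30} A23={t1,t5,t15} A24={t20,t29,t33} A25={t15,t29,t32} A26={t18,t20,t28} A34={t2,t19,t31} A35={t10,t15,t21,t27} A36={t26,t27,t31} A45={t3,t9,t29} A46={t20,t25,t31} A56={t12,t16,t27}
  A123={t5} A126={t18} A134={t2} A145={t9} A156={t12} A235={t15} A245={t29} A246={t20} A346={t31} A356={t27}
components per intersection:
  A1: {t2,t5,t8,t9,t12,t13,t17,t18,t22,t23,t24,t30}
  A2: {t1,t5,t6,t15,t17,t18,t20,t28,t29,t32,t33}
  A3: {t1,t2,t4,t5,t10,t13,t15,t19,t21,t26,t27,t31}
  A4: {t2,t3,t8,t9,t14,t19,t20,t25,t29,t31,t33}
  A5: {t3,t9,t10,t11,t12,t15,t16,t21,t24,t27,t29,t32}
  A6: {t7,t12,t16,t18,t20,t25,t26,t27,t28,t30,t31}
  A12: {t5,t17,t18}
  A13: {t2,t5,t13}
  A14: {t2,t8,t9}
  A15: {t9,t12,t24}
  A16: {t12,t18,t30}
  A23: {t1,t5,t15}
  A24: {t20,t29,t33}
  A25: {t15,t29,t32}
  A26: {t18,t20,t28}
  A34: {t2,t19,t31}
  A35: {t10,t15,t21,t27}
  A36: {t26,t27,t31}
  A45: {t3,t9,t29}
  A46: {t20,t25,t31}
  A56: {t12,t16,t27}
  A123: {t5}
  A126: {t18}
  A134: {t2}
  A145: {t9}
  A156: {t12}
  A235: {t15}
  A245: {t29}
  A246: {t20}
  A346: {t31}
  A356: {t27}
C dims 6,15,10; δ0: rk 5, SNF 1^5; δ1: rk 10, SNF 1^9·2
Ȟ^0: (6−5)−0=1 ⇒ Z
Ȟ^1: (15−10)−5=0 ⇒ 0
Ȟ^2: (10−0)−10=0 plus torsion [2] ⇒ Z/2


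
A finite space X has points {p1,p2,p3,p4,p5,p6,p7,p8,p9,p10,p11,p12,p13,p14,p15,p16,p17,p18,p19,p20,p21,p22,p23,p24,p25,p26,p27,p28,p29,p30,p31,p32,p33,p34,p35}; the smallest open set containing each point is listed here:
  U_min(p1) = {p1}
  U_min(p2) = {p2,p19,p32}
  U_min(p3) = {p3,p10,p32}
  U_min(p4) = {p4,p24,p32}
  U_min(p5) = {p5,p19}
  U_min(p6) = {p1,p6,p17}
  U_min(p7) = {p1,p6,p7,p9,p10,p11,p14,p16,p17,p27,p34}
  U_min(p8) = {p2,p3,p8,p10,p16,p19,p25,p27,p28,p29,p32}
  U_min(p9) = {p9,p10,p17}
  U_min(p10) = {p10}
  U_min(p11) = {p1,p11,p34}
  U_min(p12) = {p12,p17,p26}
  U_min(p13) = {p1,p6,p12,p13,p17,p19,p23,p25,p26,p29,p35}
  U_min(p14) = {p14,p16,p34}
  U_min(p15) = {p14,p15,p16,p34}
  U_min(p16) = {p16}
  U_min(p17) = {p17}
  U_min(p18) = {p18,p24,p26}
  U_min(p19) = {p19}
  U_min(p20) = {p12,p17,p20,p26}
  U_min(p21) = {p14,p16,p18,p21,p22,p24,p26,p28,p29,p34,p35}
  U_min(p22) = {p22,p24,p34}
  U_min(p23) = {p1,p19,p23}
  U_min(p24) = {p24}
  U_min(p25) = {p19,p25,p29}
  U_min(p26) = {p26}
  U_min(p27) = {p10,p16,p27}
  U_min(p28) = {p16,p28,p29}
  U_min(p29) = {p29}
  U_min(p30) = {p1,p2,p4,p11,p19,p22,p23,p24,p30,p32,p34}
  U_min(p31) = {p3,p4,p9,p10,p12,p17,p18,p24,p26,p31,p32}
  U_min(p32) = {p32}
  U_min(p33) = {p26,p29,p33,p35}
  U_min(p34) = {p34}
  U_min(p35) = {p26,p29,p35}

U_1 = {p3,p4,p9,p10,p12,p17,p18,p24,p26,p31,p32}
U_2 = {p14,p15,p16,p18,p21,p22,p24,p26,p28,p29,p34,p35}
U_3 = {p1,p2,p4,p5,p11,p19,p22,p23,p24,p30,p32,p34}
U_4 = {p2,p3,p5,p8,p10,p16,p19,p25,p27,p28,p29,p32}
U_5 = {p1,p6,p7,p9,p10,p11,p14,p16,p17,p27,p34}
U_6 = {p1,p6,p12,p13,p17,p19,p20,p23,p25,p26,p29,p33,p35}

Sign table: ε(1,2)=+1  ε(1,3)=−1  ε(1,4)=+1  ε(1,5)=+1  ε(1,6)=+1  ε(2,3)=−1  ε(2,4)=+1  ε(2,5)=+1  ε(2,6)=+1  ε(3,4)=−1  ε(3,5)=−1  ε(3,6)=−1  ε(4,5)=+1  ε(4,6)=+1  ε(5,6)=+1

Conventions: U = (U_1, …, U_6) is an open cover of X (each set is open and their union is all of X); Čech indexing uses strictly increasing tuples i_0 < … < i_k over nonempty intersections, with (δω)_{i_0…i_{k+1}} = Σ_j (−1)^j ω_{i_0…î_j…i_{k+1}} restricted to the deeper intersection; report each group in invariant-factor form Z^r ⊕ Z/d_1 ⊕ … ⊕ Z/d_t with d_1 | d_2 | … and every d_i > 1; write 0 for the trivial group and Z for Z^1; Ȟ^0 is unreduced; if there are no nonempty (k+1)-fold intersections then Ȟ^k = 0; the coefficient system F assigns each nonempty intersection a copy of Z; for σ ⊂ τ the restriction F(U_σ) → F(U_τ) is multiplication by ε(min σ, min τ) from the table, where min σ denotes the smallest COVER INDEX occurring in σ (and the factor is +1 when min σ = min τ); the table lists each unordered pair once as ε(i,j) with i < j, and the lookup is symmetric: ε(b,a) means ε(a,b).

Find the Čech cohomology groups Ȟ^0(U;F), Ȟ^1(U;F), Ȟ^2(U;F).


Ȟ^0 = Z,  Ȟ^1 = 0,  Ȟ^2 = Z/2

cover nerve:
  U12={p18,p24,p26} U13={p4,p24,p32} U14={p3,p10,p32} U15={p9,p10,p17} U16={p12,p17,p26} U23={p22,p24,p34} U24={p16,p28,p29} U25={p14,p16,p34} U26={p26,p29,p35} U34={p2,p5,p19,p32} U35={p1,p11,p34} U36={p1,p19,p23} U45={p10,p16,p27} U46={p19,p25,p29} U56={p1,p6,p17}
  U123={p24} U126={p26} U134={p32} U145={p10} U156={p17} U235={p34} U245={p16} U246={p29} U346={p19} U356={p1}
C dims 6,15,10; δ0: rk 5, SNF 1^5; δ1: rk 10, SNF 1^9·2
Ȟ^0: (6−5)−0=1 ⇒ Z
Ȟ^1: (15−10)−5=0 ⇒ 0
Ȟ^2: (10−0)−10=0 plus torsion [2] ⇒ Z/2


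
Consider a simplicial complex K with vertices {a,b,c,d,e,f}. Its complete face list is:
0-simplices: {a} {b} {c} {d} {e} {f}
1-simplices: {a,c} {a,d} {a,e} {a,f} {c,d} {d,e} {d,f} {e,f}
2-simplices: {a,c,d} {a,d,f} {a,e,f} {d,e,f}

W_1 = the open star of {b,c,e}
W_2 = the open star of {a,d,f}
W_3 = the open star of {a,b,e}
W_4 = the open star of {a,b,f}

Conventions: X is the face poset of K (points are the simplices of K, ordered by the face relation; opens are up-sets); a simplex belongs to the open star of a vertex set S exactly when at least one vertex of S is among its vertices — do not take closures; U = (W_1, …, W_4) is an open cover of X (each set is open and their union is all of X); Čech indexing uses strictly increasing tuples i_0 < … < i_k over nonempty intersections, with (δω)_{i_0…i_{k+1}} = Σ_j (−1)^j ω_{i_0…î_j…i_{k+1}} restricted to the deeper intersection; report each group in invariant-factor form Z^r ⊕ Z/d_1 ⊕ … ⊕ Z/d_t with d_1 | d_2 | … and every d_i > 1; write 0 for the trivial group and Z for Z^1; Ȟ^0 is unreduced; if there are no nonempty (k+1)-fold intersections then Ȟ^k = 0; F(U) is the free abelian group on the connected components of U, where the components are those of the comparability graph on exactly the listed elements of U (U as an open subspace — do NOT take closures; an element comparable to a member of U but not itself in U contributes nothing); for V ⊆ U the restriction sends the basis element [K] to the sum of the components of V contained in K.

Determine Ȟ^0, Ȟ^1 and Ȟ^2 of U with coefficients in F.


Ȟ^0 = Z^2; Ȟ^1 = 0; Ȟ^2 = 0

nonempty intersections:
  W1={{b},{c},{e},{a,c},{a,e},{c,d},{d,e},{e,f},{a,c,d},{a,e,f},{d,e,f}} W2={{a},{d},{f},{a,c},{a,d},{a,e},{a,f},{c,d},{d,e},{d,f},{e,f},{a,c,d},{a,d,f},{a,e,f},{d,e,f}} W3={{a},{b},{e},{a,c},{a,d},{a,e},{a,f},{d,e},{e,f},{a,c,d},{a,d,f},{a,e,f},{d,e,f}} W4={{a},{b},{f},{a,c},{a,d},{a,e},{a,f},{d,f},{e,f},{a,c,d},{a,d,f},{a,e,f},{d,e,f}}
  W12={{a,c},{a,e},{c,d},{d,e},{e,f},{a,c,d},{a,e,f},{d,e,f}} W13={{b},{e},{a,c},{a,e},{d,e},{e,f},{a,c,d},{a,e,f},{d,e,f}} W14={{b},{a,c},{a,e},{e,f},{a,c,d},{a,e,f},{d,e,f}} W23={{a},{a,c},{a,d},{a,e},{a,f},{d,e},{e,f},{a,c,d},{a,d,f},{a,e,f},{d,e,f}} W24={{a},{f},{a,c},{a,d},{a,e},{a,f},{d,f},{e,f},{a,c,d},{a,d,f},{a,e,f},{d,e,f}} W34={{a},{b},{a,c},{a,d},{a,e},{a,f},{e,f},{a,c,d},{a,d,f},{a,e,f},{d,e,f}}
  W123={{a,c},{a,e},{d,e},{e,f},{a,c,d},{a,e,f},{d,e,f}} W124={{a,c},{a,e},{e,f},{a,c,d},{a,e,f},{d,e,f}} W134={{b},{a,c},{a,e},{e,f},{a,c,d},{a,e,f},{d,e,f}} W234={{a},{a,c},{a,d},{a,e},{a,f},{e,f},{a,c,d},{a,d,f},{a,e,f},{d,e,f}}
  W1234={{a,c},{a,e},{e,f},{a,c,d},{a,e,f},{d,e,f}}
components per intersection:
  W1: {{b}} {{c},{a,c},{c,d},{a,c,d}} {{e},{a,e},{d,e},{e,f},{a,e,f},{d,e,f}}
  W2: {{a},{d},{f},{a,c},{a,d},{a,e},{a,f},{c,d},{d,e},{d,f},{e,f},{a,c,d},{a,d,f},{a,e,f},{d,e,f}}
  W3: {{a},{e},{a,c},{a,d},{a,e},{a,f},{d,e},{e,f},{a,c,d},{a,d,f},{a,e,f},{d,e,f}} {{b}}
  W4: {{a},{f},{a,c},{a,d},{a,e},{a,f},{d,f},{e,f},{a,c,d},{a,d,f},{a,e,f},{d,e,f}} {{b}}
  W12: {{a,c},{c,d},{a,c,d}} {{a,e},{d,e},{e,f},{a,e,f},{d,e,f}}
  W13: {{b}} {{e},{a,e},{d,e},{e,f},{a,e,f},{d,e,f}} {{a,c},{a,c,d}}
  W14: {{b}} {{a,c},{a,c,d}} {{a,e},{e,f},{a,e,f},{d,e,f}}
  W23: {{a},{a,c},{a,d},{a,e},{a,f},{d,e},{e,f},{a,c,d},{a,d,f},{a,e,f},{d,e,f}}
  W24: {{a},{f},{a,c},{a,d},{a,e},{a,f},{d,f},{e,f},{a,c,d},{a,d,f},{a,e,f},{d,e,f}}
  W34: {{a},{a,c},{a,d},{a,e},{a,f},{e,f},{a,c,d},{a,d,f},{a,e,f},{d,e,f}} {{b}}
  W123: {{a,c},{a,c,d}} {{a,e},{d,e},{e,f},{a,e,f},{d,e,f}}
  W124: {{a,c},{a,c,d}} {{a,e},{e,f},{a,e,f},{d,e,f}}
  W134: {{b}} {{a,c},{a,c,d}} {{a,e},{e,f},{a,e,f},{d,e,f}}
  W234: {{a},{a,c},{a,d},{a,e},{a,f},{e,f},{a,c,d},{a,d,f},{a,e,f},{d,e,f}}
  W1234: {{a,c},{a,c,d}} {{a,e},{e,f},{a,e,f},{d,e,f}}
C dims 8,12,8,2; δ0: rk 6, SNF 1^6; δ1: rk 6, SNF 1^6; δ2: rk 2, SNF 1^2
Ȟ^0: (8−6)−0=2 ⇒ Z^2
Ȟ^1: (12−6)−6=0 ⇒ 0
Ȟ^2: (8−2)−6=0 ⇒ 0


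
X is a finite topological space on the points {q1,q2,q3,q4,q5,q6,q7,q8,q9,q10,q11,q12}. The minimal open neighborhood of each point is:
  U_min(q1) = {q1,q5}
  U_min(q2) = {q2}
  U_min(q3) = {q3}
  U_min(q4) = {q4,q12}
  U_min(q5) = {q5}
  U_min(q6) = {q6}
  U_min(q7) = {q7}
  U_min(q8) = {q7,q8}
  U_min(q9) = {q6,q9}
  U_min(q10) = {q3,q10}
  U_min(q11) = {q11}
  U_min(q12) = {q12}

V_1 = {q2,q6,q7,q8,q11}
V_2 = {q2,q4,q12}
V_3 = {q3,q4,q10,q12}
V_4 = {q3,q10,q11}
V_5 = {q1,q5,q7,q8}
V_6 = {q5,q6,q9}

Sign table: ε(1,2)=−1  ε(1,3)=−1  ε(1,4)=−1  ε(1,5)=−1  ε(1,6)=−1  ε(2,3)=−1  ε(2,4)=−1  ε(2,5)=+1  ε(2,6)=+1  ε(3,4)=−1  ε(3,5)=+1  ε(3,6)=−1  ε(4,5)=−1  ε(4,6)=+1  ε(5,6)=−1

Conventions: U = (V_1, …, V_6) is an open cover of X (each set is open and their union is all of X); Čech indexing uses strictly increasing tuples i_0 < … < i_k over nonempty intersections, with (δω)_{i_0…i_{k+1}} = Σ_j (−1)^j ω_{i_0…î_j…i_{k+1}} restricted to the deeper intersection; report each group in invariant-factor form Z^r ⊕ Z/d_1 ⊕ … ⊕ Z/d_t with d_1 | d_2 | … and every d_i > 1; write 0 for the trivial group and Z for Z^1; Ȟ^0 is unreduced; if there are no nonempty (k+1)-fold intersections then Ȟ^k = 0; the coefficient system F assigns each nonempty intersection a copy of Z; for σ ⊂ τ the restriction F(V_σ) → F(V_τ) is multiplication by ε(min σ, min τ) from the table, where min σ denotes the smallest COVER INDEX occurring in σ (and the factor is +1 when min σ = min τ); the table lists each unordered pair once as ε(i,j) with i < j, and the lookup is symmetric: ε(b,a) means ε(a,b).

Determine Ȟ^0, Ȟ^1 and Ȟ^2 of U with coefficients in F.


Ȟ^0(U;F) ≅ 0; Ȟ^1(U;F) ≅ Z ⊕ Z/2; Ȟ^2(U;F) ≅ 0

intersection data:
  V12={q2} V14={q11} V15={q7,q8} V16={q6} V23={q4,q12} V34={q3,q10} V56={q5}
C dims 6,7; δ0: rk 6, SNF 1^5·2
Ȟ^0 = (6 − 6) − 0 = 0, so Ȟ^0 ≅ 0
Ȟ^1 = (7 − 0) − 6 = 1 plus torsion [2], so Ȟ^1 ≅ Z ⊕ Z/2
Ȟ^2 = (0 − 0) − 0 = 0, so Ȟ^2 ≅ 0


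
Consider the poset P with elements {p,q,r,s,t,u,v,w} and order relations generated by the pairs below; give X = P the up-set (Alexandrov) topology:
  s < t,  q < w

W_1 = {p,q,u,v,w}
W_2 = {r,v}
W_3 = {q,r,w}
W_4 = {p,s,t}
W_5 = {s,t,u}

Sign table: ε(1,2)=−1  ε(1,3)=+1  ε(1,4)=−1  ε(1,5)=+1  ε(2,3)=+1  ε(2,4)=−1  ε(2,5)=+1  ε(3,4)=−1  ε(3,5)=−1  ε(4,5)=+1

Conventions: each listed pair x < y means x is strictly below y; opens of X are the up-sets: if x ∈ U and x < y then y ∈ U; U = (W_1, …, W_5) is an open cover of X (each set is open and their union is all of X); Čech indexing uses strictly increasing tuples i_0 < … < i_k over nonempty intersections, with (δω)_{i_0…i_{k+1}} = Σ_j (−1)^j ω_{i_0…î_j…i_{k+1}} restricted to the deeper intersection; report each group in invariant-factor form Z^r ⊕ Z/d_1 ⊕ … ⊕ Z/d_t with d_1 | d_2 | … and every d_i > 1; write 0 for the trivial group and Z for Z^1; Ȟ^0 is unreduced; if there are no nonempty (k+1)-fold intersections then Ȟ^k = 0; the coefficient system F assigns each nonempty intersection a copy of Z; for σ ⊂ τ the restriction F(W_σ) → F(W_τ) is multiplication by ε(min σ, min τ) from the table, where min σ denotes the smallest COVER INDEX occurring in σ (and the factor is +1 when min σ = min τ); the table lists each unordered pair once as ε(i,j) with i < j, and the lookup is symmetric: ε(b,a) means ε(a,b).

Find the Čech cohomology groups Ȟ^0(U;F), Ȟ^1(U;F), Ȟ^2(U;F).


Ȟ^0 = 0; Ȟ^1 = Z ⊕ Z/2; Ȟ^2 = 0

cover nerve:
  W12={v} W13={q,w} W14={p} W15={u} W23={r} W45={s,t}
C dims 5,6; δ0: rk 5, SNF 1^4·2
Ȟ^0: (5−5)−0=0 ⇒ 0
Ȟ^1: (6−0)−5=1 plus torsion [2] ⇒ Z ⊕ Z/2
Ȟ^2: (0−0)−0=0 ⇒ 0
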